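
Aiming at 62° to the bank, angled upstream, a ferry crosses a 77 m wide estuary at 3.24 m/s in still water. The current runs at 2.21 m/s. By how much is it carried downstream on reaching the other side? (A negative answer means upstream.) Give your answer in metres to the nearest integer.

19 m

Perpendicular speed = 2.861 m/s; crossing time = 77 / 2.861 = 26.916 s.
Net downstream speed = 0.689 m/s.
Drift = 0.689 × 26.916 = 18.543 m (downstream).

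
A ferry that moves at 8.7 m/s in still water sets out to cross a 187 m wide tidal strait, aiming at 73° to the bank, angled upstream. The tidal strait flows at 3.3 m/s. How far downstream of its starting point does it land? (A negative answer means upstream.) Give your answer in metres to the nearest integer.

Perpendicular speed = 8.320 m/s; crossing time = 187 / 8.320 = 22.476 s.
Net downstream speed = 0.756 m/s.
Drift = 0.756 × 22.476 = 17.000 m (downstream).

17 m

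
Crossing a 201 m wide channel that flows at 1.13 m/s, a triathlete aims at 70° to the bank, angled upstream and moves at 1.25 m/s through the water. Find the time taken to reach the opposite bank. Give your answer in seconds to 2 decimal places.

171.12 s

The component of the triathlete's velocity perpendicular to the bank is 1.25 × sin 70° = 1.175 m/s.
The flow acts along the bank and has no component across it.
Time = 201 / 1.175 = 171.120 s.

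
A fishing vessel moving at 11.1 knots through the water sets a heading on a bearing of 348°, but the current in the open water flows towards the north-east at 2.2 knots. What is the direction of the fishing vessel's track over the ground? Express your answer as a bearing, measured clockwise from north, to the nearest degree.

357°

Taking east as x and north as y: velocity relative to the water = (-2.308, 10.857) knots; the water relative to ground = (1.556, 1.556) knots.
Velocity relative to ground = (-2.308, 10.857) + (1.556, 1.556) = (-0.752, 12.413) knots.
Bearing = atan2(-0.75, 12.41) = 356.53° clockwise from north.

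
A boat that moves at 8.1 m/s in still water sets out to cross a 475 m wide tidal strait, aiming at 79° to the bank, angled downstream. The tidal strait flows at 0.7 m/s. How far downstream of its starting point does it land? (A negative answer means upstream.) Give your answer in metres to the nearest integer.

134 m

Perpendicular speed = 7.951 m/s; crossing time = 475 / 7.951 = 59.740 s.
Net downstream speed = 2.246 m/s.
Drift = 2.246 × 59.740 = 134.148 m (downstream).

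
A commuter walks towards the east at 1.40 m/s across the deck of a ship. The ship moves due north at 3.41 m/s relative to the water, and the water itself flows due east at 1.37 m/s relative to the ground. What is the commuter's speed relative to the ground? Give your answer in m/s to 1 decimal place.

4.4 m/s

In east/north components (m/s): commuter relative to ship = (1.400, 0.000); ship relative to water = (0.000, 3.410); water relative to ground = (1.370, 0.000).
Sum = (2.770, 3.410) m/s.
Speed = |(2.770, 3.410)| = 4.393 m/s.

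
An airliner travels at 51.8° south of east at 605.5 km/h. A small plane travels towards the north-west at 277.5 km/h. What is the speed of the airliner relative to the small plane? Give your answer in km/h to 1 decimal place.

881.7 km/h

Taking east as x and north as y: airliner velocity = (374.446, -475.836) km/h; small plane velocity = (-196.222, 196.222) km/h.
Velocity of airliner relative to small plane = (374.446, -475.836) − (-196.222, 196.222) = (570.668, -672.058) km/h.
Magnitude = |(570.668, -672.058)| = 881.660 km/h.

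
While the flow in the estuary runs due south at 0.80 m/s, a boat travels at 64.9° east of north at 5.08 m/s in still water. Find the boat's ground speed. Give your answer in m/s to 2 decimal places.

Taking east as x and north as y: velocity relative to the water = (4.600, 2.155) m/s; the water relative to ground = (0.000, -0.800) m/s.
Velocity relative to ground = (4.600, 2.155) + (0.000, -0.800) = (4.600, 1.355) m/s.
Speed = |(4.600, 1.355)| = 4.796 m/s.

4.80 m/s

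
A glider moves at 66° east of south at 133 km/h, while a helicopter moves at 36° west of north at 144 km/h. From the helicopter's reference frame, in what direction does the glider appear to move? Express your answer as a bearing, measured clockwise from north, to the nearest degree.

130°

Taking east as x and north as y: glider velocity = (121.502, -54.096) km/h; helicopter velocity = (-84.641, 116.498) km/h.
Velocity of glider relative to helicopter = (121.502, -54.096) − (-84.641, 116.498) = (206.143, -170.594) km/h.
Bearing = atan2(206.14, -170.59) = 129.61° clockwise from north.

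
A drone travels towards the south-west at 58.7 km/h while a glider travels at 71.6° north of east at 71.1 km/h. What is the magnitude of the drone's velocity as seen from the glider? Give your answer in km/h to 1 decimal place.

Taking east as x and north as y: drone velocity = (-41.507, -41.507) km/h; glider velocity = (22.443, 67.465) km/h.
Velocity of drone relative to glider = (-41.507, -41.507) − (22.443, 67.465) = (-63.950, -108.972) km/h.
Magnitude = |(-63.950, -108.972)| = 126.351 km/h.

126.4 km/h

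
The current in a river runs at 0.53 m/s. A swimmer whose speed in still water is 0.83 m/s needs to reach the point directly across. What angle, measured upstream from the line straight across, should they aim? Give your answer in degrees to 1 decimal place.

39.7°

To cancel the current, the upstream component of the swimmer's velocity must equal the flow: 0.83 sin θ = 0.53.
sin θ = 0.53 / 0.83 = 0.6386.
θ = arcsin(0.6386) = 39.684°.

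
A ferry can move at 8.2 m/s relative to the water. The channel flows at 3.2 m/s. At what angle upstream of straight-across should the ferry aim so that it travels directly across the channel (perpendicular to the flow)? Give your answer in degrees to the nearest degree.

23°

To cancel the current, the upstream component of the ferry's velocity must equal the flow: 8.2 sin θ = 3.2.
sin θ = 3.2 / 8.2 = 0.3902.
θ = arcsin(0.3902) = 22.970°.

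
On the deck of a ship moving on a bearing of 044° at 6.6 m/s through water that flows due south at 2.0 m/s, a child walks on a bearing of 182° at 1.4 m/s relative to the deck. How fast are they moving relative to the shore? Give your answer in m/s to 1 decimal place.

4.7 m/s

In east/north components (m/s): child relative to ship = (-0.049, -1.399); ship relative to water = (4.585, 4.748); water relative to ground = (0.000, -2.000).
Sum = (4.536, 1.348) m/s.
Speed = |(4.536, 1.348)| = 4.732 m/s.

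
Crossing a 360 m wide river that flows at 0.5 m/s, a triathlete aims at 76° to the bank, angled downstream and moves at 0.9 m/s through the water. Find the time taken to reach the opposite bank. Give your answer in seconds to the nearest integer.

412 s

The component of the triathlete's velocity perpendicular to the bank is 0.9 × sin 76° = 0.873 m/s.
The current is parallel to the bank, so it does not affect the crossing time.
Time = 360 / 0.873 = 412.245 s.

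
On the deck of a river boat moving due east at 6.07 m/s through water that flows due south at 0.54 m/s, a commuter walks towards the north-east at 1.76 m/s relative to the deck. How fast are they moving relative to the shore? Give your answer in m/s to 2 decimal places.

7.35 m/s

In east/north components (m/s): commuter relative to river boat = (1.245, 1.245); river boat relative to water = (6.070, 0.000); water relative to ground = (0.000, -0.540).
Sum = (7.315, 0.705) m/s.
Speed = |(7.315, 0.705)| = 7.348 m/s.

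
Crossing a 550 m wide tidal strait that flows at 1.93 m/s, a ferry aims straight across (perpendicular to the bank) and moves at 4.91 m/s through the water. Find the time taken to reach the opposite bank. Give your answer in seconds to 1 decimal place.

112.0 s

The component of the ferry's velocity perpendicular to the bank is 4.91 m/s.
The flow acts along the bank and has no component across it.
Time = 550 / 4.910 = 112.016 s.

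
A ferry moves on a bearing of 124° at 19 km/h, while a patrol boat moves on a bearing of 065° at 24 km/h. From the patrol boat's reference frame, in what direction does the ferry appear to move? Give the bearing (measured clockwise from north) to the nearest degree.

196°

Taking east as x and north as y: ferry velocity = (15.752, -10.625) km/h; patrol boat velocity = (21.751, 10.143) km/h.
Velocity of ferry relative to patrol boat = (15.752, -10.625) − (21.751, 10.143) = (-6.000, -20.768) km/h.
Bearing = atan2(-6.00, -20.77) = 196.11° clockwise from north.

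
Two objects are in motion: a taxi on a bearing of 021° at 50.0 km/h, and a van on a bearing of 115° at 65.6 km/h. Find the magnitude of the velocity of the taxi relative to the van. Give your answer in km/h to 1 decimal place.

Taking east as x and north as y: taxi velocity = (17.918, 46.679) km/h; van velocity = (59.454, -27.724) km/h.
Velocity of taxi relative to van = (17.918, 46.679) − (59.454, -27.724) = (-41.535, 74.403) km/h.
Magnitude = |(-41.535, 74.403)| = 85.211 km/h.

85.2 km/h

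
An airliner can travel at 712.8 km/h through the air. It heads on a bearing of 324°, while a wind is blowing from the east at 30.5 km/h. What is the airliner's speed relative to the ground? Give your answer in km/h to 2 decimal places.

731.14 km/h

Taking east as x and north as y: velocity relative to the air = (-418.973, 576.667) km/h; the air relative to ground = (-30.500, 0.000) km/h.
Velocity relative to ground = (-418.973, 576.667) + (-30.500, 0.000) = (-449.473, 576.667) km/h.
Speed = |(-449.473, 576.667)| = 731.144 km/h.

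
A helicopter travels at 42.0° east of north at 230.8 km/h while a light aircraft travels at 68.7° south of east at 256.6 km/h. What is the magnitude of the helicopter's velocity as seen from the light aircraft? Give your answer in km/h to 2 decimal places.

Taking east as x and north as y: helicopter velocity = (154.435, 171.518) km/h; light aircraft velocity = (93.210, -239.072) km/h.
Velocity of helicopter relative to light aircraft = (154.435, 171.518) − (93.210, -239.072) = (61.225, 410.590) km/h.
Magnitude = |(61.225, 410.590)| = 415.129 km/h.

415.13 km/h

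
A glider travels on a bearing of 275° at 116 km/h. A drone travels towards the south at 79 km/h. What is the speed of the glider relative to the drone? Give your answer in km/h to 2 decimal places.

Taking east as x and north as y: glider velocity = (-115.559, 10.110) km/h; drone velocity = (0.000, -79.000) km/h.
Velocity of glider relative to drone = (-115.559, 10.110) − (0.000, -79.000) = (-115.559, 89.110) km/h.
Magnitude = |(-115.559, 89.110)| = 145.926 km/h.

145.93 km/h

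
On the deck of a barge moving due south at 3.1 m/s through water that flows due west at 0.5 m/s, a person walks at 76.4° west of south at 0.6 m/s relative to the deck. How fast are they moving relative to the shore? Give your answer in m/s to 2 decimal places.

3.42 m/s

In east/north components (m/s): person relative to barge = (-0.583, -0.141); barge relative to water = (0.000, -3.100); water relative to ground = (-0.500, 0.000).
Sum = (-1.083, -3.241) m/s.
Speed = |(-1.083, -3.241)| = 3.417 m/s.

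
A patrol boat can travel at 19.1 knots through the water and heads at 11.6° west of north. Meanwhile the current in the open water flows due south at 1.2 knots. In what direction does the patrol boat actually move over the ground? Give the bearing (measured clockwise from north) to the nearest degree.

348°

Taking east as x and north as y: velocity relative to the water = (-3.841, 18.710) knots; the water relative to ground = (0.000, -1.200) knots.
Velocity relative to ground = (-3.841, 18.710) + (0.000, -1.200) = (-3.841, 17.510) knots.
Bearing = atan2(-3.84, 17.51) = 347.63° clockwise from north.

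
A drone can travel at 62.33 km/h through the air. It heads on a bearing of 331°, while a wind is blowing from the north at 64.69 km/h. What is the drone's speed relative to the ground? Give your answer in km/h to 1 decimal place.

31.9 km/h

Taking east as x and north as y: velocity relative to the air = (-30.218, 54.515) km/h; the air relative to ground = (0.000, -64.690) km/h.
Velocity relative to ground = (-30.218, 54.515) + (0.000, -64.690) = (-30.218, -10.175) km/h.
Speed = |(-30.218, -10.175)| = 31.885 km/h.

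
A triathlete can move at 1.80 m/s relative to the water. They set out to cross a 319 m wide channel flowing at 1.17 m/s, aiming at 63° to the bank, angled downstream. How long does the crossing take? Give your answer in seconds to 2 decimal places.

198.90 s

The component of the triathlete's velocity perpendicular to the bank is 1.80 × sin 63° = 1.604 m/s.
The flow acts along the bank and has no component across it.
Time = 319 / 1.604 = 198.901 s.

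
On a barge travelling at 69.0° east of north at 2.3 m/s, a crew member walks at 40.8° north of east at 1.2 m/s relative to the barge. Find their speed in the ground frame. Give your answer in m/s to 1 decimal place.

Taking east as x and north as y: barge velocity = (2.147, 0.824) m/s; crew member velocity relative to barge = (0.908, 0.784) m/s.
Velocity relative to ground = (2.147, 0.824) + (0.908, 0.784) = (3.056, 1.608) m/s.
Speed = |(3.056, 1.608)| = 3.453 m/s.

3.5 m/s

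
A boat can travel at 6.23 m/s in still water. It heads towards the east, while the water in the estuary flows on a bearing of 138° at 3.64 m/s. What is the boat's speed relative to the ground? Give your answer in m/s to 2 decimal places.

9.08 m/s

Taking east as x and north as y: velocity relative to the water = (6.230, 0.000) m/s; the water relative to ground = (2.436, -2.705) m/s.
Velocity relative to ground = (6.230, 0.000) + (2.436, -2.705) = (8.666, -2.705) m/s.
Speed = |(8.666, -2.705)| = 9.078 m/s.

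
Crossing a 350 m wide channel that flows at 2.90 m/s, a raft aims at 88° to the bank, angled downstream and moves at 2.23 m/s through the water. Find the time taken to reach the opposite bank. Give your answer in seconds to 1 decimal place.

157.0 s

The component of the raft's velocity perpendicular to the bank is 2.23 × sin 88° = 2.229 m/s.
The current is parallel to the bank, so it does not affect the crossing time.
Time = 350 / 2.229 = 157.046 s.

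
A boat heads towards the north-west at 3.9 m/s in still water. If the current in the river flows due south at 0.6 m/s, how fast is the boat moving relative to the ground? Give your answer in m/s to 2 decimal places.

Taking east as x and north as y: velocity relative to the water = (-2.758, 2.758) m/s; the water relative to ground = (0.000, -0.600) m/s.
Velocity relative to ground = (-2.758, 2.758) + (0.000, -0.600) = (-2.758, 2.158) m/s.
Speed = |(-2.758, 2.158)| = 3.502 m/s.

3.50 m/s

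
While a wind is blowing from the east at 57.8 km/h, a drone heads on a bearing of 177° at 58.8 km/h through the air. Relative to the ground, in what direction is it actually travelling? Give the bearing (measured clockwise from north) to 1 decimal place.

223.0°

Taking east as x and north as y: velocity relative to the air = (3.077, -58.719) km/h; the air relative to ground = (-57.800, 0.000) km/h.
Velocity relative to ground = (3.077, -58.719) + (-57.800, 0.000) = (-54.723, -58.719) km/h.
Bearing = atan2(-54.72, -58.72) = 222.98° clockwise from north.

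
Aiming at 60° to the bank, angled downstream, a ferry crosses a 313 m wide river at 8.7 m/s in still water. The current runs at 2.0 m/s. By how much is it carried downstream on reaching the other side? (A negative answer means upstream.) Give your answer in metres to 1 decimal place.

Perpendicular speed = 7.534 m/s; crossing time = 313 / 7.534 = 41.543 s.
Net downstream speed = 6.350 m/s.
Drift = 6.350 × 41.543 = 263.796 m (downstream).

263.8 m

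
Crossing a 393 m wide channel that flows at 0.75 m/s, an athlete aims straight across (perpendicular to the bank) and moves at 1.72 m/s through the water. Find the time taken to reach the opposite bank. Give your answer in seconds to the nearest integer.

228 s

The component of the athlete's velocity perpendicular to the bank is 1.72 m/s.
The flow acts along the bank and has no component across it.
Time = 393 / 1.720 = 228.488 s.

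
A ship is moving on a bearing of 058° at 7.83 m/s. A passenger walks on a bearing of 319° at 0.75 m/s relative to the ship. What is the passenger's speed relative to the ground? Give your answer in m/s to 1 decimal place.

7.7 m/s

Taking east as x and north as y: ship velocity = (6.640, 4.149) m/s; passenger velocity relative to ship = (-0.492, 0.566) m/s.
Velocity relative to ground = (6.640, 4.149) + (-0.492, 0.566) = (6.148, 4.715) m/s.
Speed = |(6.148, 4.715)| = 7.748 m/s.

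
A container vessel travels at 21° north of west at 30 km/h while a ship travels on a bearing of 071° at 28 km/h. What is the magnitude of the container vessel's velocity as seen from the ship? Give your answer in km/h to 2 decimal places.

54.51 km/h

Taking east as x and north as y: container vessel velocity = (-28.007, 10.751) km/h; ship velocity = (26.475, 9.116) km/h.
Velocity of container vessel relative to ship = (-28.007, 10.751) − (26.475, 9.116) = (-54.482, 1.635) km/h.
Magnitude = |(-54.482, 1.635)| = 54.506 km/h.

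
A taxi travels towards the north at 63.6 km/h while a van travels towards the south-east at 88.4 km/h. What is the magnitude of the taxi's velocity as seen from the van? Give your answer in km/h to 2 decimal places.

140.75 km/h

Taking east as x and north as y: taxi velocity = (0.000, 63.600) km/h; van velocity = (62.508, -62.508) km/h.
Velocity of taxi relative to van = (0.000, 63.600) − (62.508, -62.508) = (-62.508, 126.108) km/h.
Magnitude = |(-62.508, 126.108)| = 140.750 km/h.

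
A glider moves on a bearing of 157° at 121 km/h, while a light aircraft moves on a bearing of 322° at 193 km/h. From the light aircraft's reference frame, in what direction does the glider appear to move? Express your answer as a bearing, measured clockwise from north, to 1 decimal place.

Taking east as x and north as y: glider velocity = (47.278, -111.381) km/h; light aircraft velocity = (-118.823, 152.086) km/h.
Velocity of glider relative to light aircraft = (47.278, -111.381) − (-118.823, 152.086) = (166.101, -263.467) km/h.
Bearing = atan2(166.10, -263.47) = 147.77° clockwise from north.

147.8°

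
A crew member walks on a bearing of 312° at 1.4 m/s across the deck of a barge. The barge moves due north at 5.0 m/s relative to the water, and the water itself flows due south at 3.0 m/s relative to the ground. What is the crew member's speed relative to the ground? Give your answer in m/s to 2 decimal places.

In east/north components (m/s): crew member relative to barge = (-1.040, 0.937); barge relative to water = (0.000, 5.000); water relative to ground = (0.000, -3.000).
Sum = (-1.040, 2.937) m/s.
Speed = |(-1.040, 2.937)| = 3.116 m/s.

3.12 m/s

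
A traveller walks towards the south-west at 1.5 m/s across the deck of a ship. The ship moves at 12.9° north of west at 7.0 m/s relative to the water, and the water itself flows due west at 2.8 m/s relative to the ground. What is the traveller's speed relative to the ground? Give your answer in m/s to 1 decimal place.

10.7 m/s

In east/north components (m/s): traveller relative to ship = (-1.061, -1.061); ship relative to water = (-6.823, 1.563); water relative to ground = (-2.800, 0.000).
Sum = (-10.684, 0.502) m/s.
Speed = |(-10.684, 0.502)| = 10.696 m/s.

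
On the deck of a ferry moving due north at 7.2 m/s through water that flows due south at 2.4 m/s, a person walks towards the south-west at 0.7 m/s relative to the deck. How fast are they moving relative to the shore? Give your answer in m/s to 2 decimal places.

4.33 m/s

In east/north components (m/s): person relative to ferry = (-0.495, -0.495); ferry relative to water = (0.000, 7.200); water relative to ground = (0.000, -2.400).
Sum = (-0.495, 4.305) m/s.
Speed = |(-0.495, 4.305)| = 4.333 m/s.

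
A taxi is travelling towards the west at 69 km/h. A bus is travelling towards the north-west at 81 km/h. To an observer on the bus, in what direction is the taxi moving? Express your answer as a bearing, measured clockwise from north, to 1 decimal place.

191.6°

Taking east as x and north as y: taxi velocity = (-69.000, 0.000) km/h; bus velocity = (-57.276, 57.276) km/h.
Velocity of taxi relative to bus = (-69.000, 0.000) − (-57.276, 57.276) = (-11.724, -57.276) km/h.
Bearing = atan2(-11.72, -57.28) = 191.57° clockwise from north.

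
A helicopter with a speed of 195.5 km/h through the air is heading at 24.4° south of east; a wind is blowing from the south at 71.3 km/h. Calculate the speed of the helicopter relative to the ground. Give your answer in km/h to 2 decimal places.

178.29 km/h

Taking east as x and north as y: velocity relative to the air = (178.039, -80.762) km/h; the air relative to ground = (0.000, 71.300) km/h.
Velocity relative to ground = (178.039, -80.762) + (0.000, 71.300) = (178.039, -9.462) km/h.
Speed = |(178.039, -9.462)| = 178.290 km/h.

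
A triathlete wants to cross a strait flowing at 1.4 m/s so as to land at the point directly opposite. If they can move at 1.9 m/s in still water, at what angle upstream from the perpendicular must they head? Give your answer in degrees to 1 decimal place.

To cancel the current, the upstream component of the triathlete's velocity must equal the flow: 1.9 sin θ = 1.4.
sin θ = 1.4 / 1.9 = 0.7368.
θ = arcsin(0.7368) = 47.463°.

47.5°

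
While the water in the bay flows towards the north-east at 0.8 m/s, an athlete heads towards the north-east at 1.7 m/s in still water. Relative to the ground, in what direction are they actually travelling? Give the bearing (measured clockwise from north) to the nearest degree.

045°

Taking east as x and north as y: velocity relative to the water = (1.202, 1.202) m/s; the water relative to ground = (0.566, 0.566) m/s.
Velocity relative to ground = (1.202, 1.202) + (0.566, 0.566) = (1.768, 1.768) m/s.
Bearing = atan2(1.77, 1.77) = 45.00° clockwise from north.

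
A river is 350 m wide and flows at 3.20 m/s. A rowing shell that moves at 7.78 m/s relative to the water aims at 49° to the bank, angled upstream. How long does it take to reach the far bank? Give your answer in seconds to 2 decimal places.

59.61 s

The component of the rowing shell's velocity perpendicular to the bank is 7.78 × sin 49° = 5.872 m/s.
Only the cross-stream component determines the crossing time; the current contributes nothing perpendicular to the bank.
Time = 350 / 5.872 = 59.609 s.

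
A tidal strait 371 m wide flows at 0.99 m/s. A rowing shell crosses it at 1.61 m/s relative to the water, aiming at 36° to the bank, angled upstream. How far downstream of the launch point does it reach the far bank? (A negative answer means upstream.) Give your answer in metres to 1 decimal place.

-122.5 m

Perpendicular speed = 0.946 m/s; crossing time = 371 / 0.946 = 392.039 s.
Net downstream speed = -0.313 m/s.
Drift = -0.313 × 392.039 = -122.519 m (upstream).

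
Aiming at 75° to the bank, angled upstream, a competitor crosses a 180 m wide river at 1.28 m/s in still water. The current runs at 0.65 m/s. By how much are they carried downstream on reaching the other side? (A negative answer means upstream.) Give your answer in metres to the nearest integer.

Perpendicular speed = 1.236 m/s; crossing time = 180 / 1.236 = 145.586 s.
Net downstream speed = 0.319 m/s.
Drift = 0.319 × 145.586 = 46.400 m (downstream).

46 m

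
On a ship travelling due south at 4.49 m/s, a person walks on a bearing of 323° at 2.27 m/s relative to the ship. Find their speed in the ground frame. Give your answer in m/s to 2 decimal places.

3.01 m/s

Taking east as x and north as y: ship velocity = (0.000, -4.490) m/s; person velocity relative to ship = (-1.366, 1.813) m/s.
Velocity relative to ground = (0.000, -4.490) + (-1.366, 1.813) = (-1.366, -2.677) m/s.
Speed = |(-1.366, -2.677)| = 3.006 m/s.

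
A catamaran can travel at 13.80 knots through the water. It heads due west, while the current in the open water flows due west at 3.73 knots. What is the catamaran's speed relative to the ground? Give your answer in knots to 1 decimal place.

Taking east as x and north as y: velocity relative to the water = (-13.800, 0.000) knots; the water relative to ground = (-3.730, 0.000) knots.
Velocity relative to ground = (-13.800, 0.000) + (-3.730, 0.000) = (-17.530, 0.000) knots.
Speed = |(-17.530, 0.000)| = 17.530 knots.

17.5 knots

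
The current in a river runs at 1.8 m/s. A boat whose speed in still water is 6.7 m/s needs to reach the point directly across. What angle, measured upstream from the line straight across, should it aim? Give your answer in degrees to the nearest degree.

16°

To cancel the current, the upstream component of the boat's velocity must equal the flow: 6.7 sin θ = 1.8.
sin θ = 1.8 / 6.7 = 0.2687.
θ = arcsin(0.2687) = 15.584°.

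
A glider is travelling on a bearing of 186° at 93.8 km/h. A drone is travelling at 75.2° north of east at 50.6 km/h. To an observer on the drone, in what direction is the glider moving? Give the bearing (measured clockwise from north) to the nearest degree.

Taking east as x and north as y: glider velocity = (-9.805, -93.286) km/h; drone velocity = (12.926, 48.921) km/h.
Velocity of glider relative to drone = (-9.805, -93.286) − (12.926, 48.921) = (-22.730, -142.207) km/h.
Bearing = atan2(-22.73, -142.21) = 189.08° clockwise from north.

189°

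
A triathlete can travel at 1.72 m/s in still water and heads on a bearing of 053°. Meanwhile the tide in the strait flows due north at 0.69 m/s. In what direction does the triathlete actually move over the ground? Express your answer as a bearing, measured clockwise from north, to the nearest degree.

039°

Taking east as x and north as y: velocity relative to the water = (1.374, 1.035) m/s; the water relative to ground = (0.000, 0.690) m/s.
Velocity relative to ground = (1.374, 1.035) + (0.000, 0.690) = (1.374, 1.725) m/s.
Bearing = atan2(1.37, 1.73) = 38.53° clockwise from north.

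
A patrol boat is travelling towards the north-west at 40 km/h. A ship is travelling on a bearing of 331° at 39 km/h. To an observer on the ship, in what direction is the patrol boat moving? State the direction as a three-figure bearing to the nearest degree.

Taking east as x and north as y: patrol boat velocity = (-28.284, 28.284) km/h; ship velocity = (-18.908, 34.110) km/h.
Velocity of patrol boat relative to ship = (-28.284, 28.284) − (-18.908, 34.110) = (-9.377, -5.826) km/h.
Bearing = atan2(-9.38, -5.83) = 238.15° clockwise from north.

238°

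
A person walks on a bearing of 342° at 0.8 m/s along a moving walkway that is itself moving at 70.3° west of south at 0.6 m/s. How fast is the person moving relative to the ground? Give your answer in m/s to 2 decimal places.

0.99 m/s

Taking east as x and north as y: moving walkway velocity = (-0.565, -0.202) m/s; person velocity relative to moving walkway = (-0.247, 0.761) m/s.
Velocity relative to ground = (-0.565, -0.202) + (-0.247, 0.761) = (-0.812, 0.559) m/s.
Speed = |(-0.812, 0.559)| = 0.986 m/s.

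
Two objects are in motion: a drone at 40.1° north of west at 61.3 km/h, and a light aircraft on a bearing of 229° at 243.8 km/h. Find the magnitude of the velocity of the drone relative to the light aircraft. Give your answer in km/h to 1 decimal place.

Taking east as x and north as y: drone velocity = (-46.890, 39.485) km/h; light aircraft velocity = (-183.998, -159.947) km/h.
Velocity of drone relative to light aircraft = (-46.890, 39.485) − (-183.998, -159.947) = (137.109, 199.432) km/h.
Magnitude = |(137.109, 199.432)| = 242.016 km/h.

242.0 km/h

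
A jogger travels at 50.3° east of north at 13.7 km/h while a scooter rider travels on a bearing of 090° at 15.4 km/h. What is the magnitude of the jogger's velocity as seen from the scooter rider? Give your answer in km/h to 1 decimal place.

10.0 km/h

Taking east as x and north as y: jogger velocity = (10.541, 8.751) km/h; scooter rider velocity = (15.400, 0.000) km/h.
Velocity of jogger relative to scooter rider = (10.541, 8.751) − (15.400, 0.000) = (-4.859, 8.751) km/h.
Magnitude = |(-4.859, 8.751)| = 10.010 km/h.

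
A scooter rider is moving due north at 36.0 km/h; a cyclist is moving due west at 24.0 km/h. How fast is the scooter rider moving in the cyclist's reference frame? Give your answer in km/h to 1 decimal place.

43.3 km/h

Taking east as x and north as y: scooter rider velocity = (0.000, 36.000) km/h; cyclist velocity = (-24.000, 0.000) km/h.
Velocity of scooter rider relative to cyclist = (0.000, 36.000) − (-24.000, 0.000) = (24.000, 36.000) km/h.
Magnitude = |(24.000, 36.000)| = 43.267 km/h.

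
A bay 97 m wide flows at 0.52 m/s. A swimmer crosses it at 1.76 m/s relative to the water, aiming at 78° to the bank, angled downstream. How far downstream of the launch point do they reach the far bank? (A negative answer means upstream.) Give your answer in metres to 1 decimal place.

49.9 m

Perpendicular speed = 1.722 m/s; crossing time = 97 / 1.722 = 56.345 s.
Net downstream speed = 0.886 m/s.
Drift = 0.886 × 56.345 = 49.917 m (downstream).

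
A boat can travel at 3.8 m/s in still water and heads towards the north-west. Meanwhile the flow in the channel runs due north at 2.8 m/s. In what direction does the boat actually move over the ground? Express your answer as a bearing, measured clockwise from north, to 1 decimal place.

333.9°

Taking east as x and north as y: velocity relative to the water = (-2.687, 2.687) m/s; the water relative to ground = (0.000, 2.800) m/s.
Velocity relative to ground = (-2.687, 2.687) + (0.000, 2.800) = (-2.687, 5.487) m/s.
Bearing = atan2(-2.69, 5.49) = 333.91° clockwise from north.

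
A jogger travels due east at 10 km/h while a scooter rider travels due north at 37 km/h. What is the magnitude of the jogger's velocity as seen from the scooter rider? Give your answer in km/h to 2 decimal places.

38.33 km/h

Taking east as x and north as y: jogger velocity = (10.000, 0.000) km/h; scooter rider velocity = (0.000, 37.000) km/h.
Velocity of jogger relative to scooter rider = (10.000, 0.000) − (0.000, 37.000) = (10.000, -37.000) km/h.
Magnitude = |(10.000, -37.000)| = 38.328 km/h.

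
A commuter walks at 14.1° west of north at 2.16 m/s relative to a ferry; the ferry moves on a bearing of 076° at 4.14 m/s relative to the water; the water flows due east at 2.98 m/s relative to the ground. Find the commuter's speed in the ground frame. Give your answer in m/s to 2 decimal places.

In east/north components (m/s): commuter relative to ferry = (-0.526, 2.095); ferry relative to water = (4.017, 1.002); water relative to ground = (2.980, 0.000).
Sum = (6.471, 3.096) m/s.
Speed = |(6.471, 3.096)| = 7.174 m/s.

7.17 m/s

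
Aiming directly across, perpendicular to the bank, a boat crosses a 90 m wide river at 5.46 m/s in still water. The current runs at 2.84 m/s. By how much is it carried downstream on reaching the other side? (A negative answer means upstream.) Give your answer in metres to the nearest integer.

47 m

Perpendicular speed = 5.460 m/s; crossing time = 90 / 5.460 = 16.484 s.
Net downstream speed = 2.840 m/s.
Drift = 2.840 × 16.484 = 46.813 m (downstream).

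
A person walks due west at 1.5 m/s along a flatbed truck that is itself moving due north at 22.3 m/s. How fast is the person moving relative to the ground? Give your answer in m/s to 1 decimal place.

22.4 m/s

Taking east as x and north as y: flatbed truck velocity = (0.000, 22.300) m/s; person velocity relative to flatbed truck = (-1.500, 0.000) m/s.
Velocity relative to ground = (0.000, 22.300) + (-1.500, 0.000) = (-1.500, 22.300) m/s.
Speed = |(-1.500, 22.300)| = 22.350 m/s.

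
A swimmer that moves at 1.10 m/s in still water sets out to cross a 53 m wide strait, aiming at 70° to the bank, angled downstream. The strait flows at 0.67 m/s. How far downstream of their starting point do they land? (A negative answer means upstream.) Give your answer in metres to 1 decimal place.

Perpendicular speed = 1.034 m/s; crossing time = 53 / 1.034 = 51.274 s.
Net downstream speed = 1.046 m/s.
Drift = 1.046 × 51.274 = 53.644 m (downstream).

53.6 m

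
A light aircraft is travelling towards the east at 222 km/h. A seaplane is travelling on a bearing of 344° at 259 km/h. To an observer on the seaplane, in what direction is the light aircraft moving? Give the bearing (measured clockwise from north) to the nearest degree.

Taking east as x and north as y: light aircraft velocity = (222.000, 0.000) km/h; seaplane velocity = (-71.390, 248.967) km/h.
Velocity of light aircraft relative to seaplane = (222.000, 0.000) − (-71.390, 248.967) = (293.390, -248.967) km/h.
Bearing = atan2(293.39, -248.97) = 130.32° clockwise from north.

130°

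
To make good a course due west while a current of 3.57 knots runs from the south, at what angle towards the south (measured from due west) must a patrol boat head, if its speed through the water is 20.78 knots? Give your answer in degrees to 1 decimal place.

The current pushes perpendicular to the desired track; the heading must have a component into the current equal to 3.57 knots: 20.78 sin θ = 3.57.
sin θ = 0.1718, so θ = 9.892°.

9.9°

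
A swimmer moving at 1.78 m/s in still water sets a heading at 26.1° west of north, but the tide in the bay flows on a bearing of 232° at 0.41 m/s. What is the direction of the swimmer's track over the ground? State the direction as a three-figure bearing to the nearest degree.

Taking east as x and north as y: velocity relative to the water = (-0.783, 1.598) m/s; the water relative to ground = (-0.323, -0.252) m/s.
Velocity relative to ground = (-0.783, 1.598) + (-0.323, -0.252) = (-1.106, 1.346) m/s.
Bearing = atan2(-1.11, 1.35) = 320.59° clockwise from north.

321°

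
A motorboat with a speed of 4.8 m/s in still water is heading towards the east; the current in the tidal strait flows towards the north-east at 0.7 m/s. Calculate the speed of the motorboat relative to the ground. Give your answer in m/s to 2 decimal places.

Taking east as x and north as y: velocity relative to the water = (4.800, 0.000) m/s; the water relative to ground = (0.495, 0.495) m/s.
Velocity relative to ground = (4.800, 0.000) + (0.495, 0.495) = (5.295, 0.495) m/s.
Speed = |(5.295, 0.495)| = 5.318 m/s.

5.32 m/s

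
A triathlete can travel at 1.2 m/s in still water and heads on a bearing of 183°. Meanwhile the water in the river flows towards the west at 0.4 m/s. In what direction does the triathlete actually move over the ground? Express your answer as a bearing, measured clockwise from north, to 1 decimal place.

Taking east as x and north as y: velocity relative to the water = (-0.063, -1.198) m/s; the water relative to ground = (-0.400, 0.000) m/s.
Velocity relative to ground = (-0.063, -1.198) + (-0.400, 0.000) = (-0.463, -1.198) m/s.
Bearing = atan2(-0.46, -1.20) = 201.12° clockwise from north.

201.1°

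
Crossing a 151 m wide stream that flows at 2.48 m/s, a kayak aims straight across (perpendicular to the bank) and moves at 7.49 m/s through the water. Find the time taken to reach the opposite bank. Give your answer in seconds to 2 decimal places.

20.16 s

The component of the kayak's velocity perpendicular to the bank is 7.49 m/s.
The flow acts along the bank and has no component across it.
Time = 151 / 7.490 = 20.160 s.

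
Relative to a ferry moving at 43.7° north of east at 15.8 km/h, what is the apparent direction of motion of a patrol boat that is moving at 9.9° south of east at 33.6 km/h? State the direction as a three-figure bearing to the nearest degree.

Taking east as x and north as y: patrol boat velocity = (33.100, -5.777) km/h; ferry velocity = (11.423, 10.916) km/h.
Velocity of patrol boat relative to ferry = (33.100, -5.777) − (11.423, 10.916) = (21.677, -16.693) km/h.
Bearing = atan2(21.68, -16.69) = 127.60° clockwise from north.

128°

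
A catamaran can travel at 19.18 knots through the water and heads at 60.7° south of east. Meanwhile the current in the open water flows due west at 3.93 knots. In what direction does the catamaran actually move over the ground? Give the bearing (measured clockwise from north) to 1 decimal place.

161.9°

Taking east as x and north as y: velocity relative to the water = (9.386, -16.726) knots; the water relative to ground = (-3.930, 0.000) knots.
Velocity relative to ground = (9.386, -16.726) + (-3.930, 0.000) = (5.456, -16.726) knots.
Bearing = atan2(5.46, -16.73) = 161.93° clockwise from north.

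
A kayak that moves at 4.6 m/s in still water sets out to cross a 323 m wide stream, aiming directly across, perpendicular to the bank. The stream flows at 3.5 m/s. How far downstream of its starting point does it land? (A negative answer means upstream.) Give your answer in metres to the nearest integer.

246 m

Perpendicular speed = 4.600 m/s; crossing time = 323 / 4.600 = 70.217 s.
Net downstream speed = 3.500 m/s.
Drift = 3.500 × 70.217 = 245.761 m (downstream).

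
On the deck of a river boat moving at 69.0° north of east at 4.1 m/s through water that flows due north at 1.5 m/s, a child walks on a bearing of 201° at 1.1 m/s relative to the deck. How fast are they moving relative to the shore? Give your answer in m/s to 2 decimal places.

4.43 m/s

In east/north components (m/s): child relative to river boat = (-0.394, -1.027); river boat relative to water = (1.469, 3.828); water relative to ground = (0.000, 1.500).
Sum = (1.075, 4.301) m/s.
Speed = |(1.075, 4.301)| = 4.433 m/s.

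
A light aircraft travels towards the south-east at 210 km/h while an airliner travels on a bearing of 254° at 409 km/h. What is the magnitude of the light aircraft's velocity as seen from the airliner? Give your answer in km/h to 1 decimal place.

542.8 km/h

Taking east as x and north as y: light aircraft velocity = (148.492, -148.492) km/h; airliner velocity = (-393.156, -112.736) km/h.
Velocity of light aircraft relative to airliner = (148.492, -148.492) − (-393.156, -112.736) = (541.648, -35.757) km/h.
Magnitude = |(541.648, -35.757)| = 542.827 km/h.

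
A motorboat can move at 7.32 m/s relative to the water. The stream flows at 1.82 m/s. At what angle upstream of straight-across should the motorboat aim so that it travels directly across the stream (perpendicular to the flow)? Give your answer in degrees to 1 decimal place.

14.4°

To cancel the current, the upstream component of the motorboat's velocity must equal the flow: 7.32 sin θ = 1.82.
sin θ = 1.82 / 7.32 = 0.2486.
θ = arcsin(0.2486) = 14.397°.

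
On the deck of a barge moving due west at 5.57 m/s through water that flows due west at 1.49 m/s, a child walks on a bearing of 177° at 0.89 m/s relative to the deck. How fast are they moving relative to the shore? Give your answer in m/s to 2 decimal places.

7.07 m/s

In east/north components (m/s): child relative to barge = (0.047, -0.889); barge relative to water = (-5.570, 0.000); water relative to ground = (-1.490, 0.000).
Sum = (-7.013, -0.889) m/s.
Speed = |(-7.013, -0.889)| = 7.070 m/s.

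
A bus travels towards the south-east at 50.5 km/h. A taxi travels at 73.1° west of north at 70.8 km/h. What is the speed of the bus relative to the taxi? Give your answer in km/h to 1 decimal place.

Taking east as x and north as y: bus velocity = (35.709, -35.709) km/h; taxi velocity = (-67.742, 20.582) km/h.
Velocity of bus relative to taxi = (35.709, -35.709) − (-67.742, 20.582) = (103.451, -56.291) km/h.
Magnitude = |(103.451, -56.291)| = 117.774 km/h.

117.8 km/h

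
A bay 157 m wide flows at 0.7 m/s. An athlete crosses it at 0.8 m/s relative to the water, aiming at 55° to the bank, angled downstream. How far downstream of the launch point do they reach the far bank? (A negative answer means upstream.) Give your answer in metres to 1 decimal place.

Perpendicular speed = 0.655 m/s; crossing time = 157 / 0.655 = 239.577 s.
Net downstream speed = 1.159 m/s.
Drift = 1.159 × 239.577 = 277.636 m (downstream).

277.6 m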